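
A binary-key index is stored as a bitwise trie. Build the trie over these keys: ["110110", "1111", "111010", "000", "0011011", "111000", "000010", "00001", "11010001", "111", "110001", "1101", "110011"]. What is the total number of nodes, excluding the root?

Count nodes per top-level branch (shared prefixes stored once):
  '0'-branch (000, 00001, 000010, 0011011): 11 nodes
  '1'-branch (110001, 110011, 1101, 11010001, 110110, 111, 111000, 111010, 1111): 22 nodes
Sum: 33

33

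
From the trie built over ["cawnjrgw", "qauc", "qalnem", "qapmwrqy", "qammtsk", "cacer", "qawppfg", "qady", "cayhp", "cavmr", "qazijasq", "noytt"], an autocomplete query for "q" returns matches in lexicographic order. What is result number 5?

Filter for "q…" and sort: "qady", "qalnem", "qammtsk", "qapmwrqy", "qauc", "qawppfg", "qazijasq"
Position 5: qauc

qauc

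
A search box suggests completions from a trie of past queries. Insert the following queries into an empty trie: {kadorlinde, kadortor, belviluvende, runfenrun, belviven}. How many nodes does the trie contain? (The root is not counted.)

37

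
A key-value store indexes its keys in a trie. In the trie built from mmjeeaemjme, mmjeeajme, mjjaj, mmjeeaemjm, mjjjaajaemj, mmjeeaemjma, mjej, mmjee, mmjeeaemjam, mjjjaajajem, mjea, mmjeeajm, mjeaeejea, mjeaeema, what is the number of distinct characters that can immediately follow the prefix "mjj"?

The children of the "mjj" node are the distinct next characters among strings starting with "mjj".
Characters that immediately follow "mjj" among the stored strings: {a, j}.
That node has 2 child edges.

2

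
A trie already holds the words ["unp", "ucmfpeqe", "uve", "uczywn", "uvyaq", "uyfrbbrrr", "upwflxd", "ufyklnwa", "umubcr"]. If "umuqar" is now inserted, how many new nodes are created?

"umu" is already a path in the trie; the remaining "qar" must be added.
So 6 − 3 = 3 new nodes.

3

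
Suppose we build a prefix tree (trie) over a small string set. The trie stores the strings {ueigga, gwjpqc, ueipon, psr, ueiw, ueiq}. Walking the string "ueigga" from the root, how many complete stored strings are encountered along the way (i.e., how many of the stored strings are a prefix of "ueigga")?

Check each prefix of "ueigga" against the stored set — each match is an end-marker on the path.
Prefixes of the query that are stored words: "ueigga"
Count: 1

1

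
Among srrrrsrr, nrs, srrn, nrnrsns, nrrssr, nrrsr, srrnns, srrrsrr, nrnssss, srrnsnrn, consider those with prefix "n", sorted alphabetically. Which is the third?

nrrsr

Filter for "n…" and sort: "nrnrsns", "nrnssss", "nrrsr", "nrrssr", "nrs"
The 3rd is nrrsr.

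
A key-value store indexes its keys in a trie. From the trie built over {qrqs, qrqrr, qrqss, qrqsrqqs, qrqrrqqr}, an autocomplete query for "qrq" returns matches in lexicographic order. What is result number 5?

qrqss

Filter for "qrq…" and sort: "qrqrr", "qrqrrqqr", "qrqs", "qrqsrqqs", "qrqss"
The 5th is qrqss.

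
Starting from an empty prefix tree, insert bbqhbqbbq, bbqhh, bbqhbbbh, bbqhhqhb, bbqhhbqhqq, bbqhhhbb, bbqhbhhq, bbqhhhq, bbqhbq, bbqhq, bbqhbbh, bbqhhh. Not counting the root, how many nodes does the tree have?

30

For each word, the new-node count is its length minus the longest prefix already in the trie:
  "bbqhbqbbq" → 9 new (b, b, q, h, b, q, b, b, q)
  "bbqhh" → prefix "bbqh" already present; 1 new (h)
  "bbqhbbbh" → prefix "bbqhb" already present; 3 new (b, b, h)
  "bbqhhqhb" → prefix "bbqhh" already present; 3 new (q, h, b)
  "bbqhhbqhqq" → prefix "bbqhh" already present; 5 new (b, q, h, q, q)
  "bbqhhhbb" → prefix "bbqhh" already present; 3 new (h, b, b)
  "bbqhbhhq" → prefix "bbqhb" already present; 3 new (h, h, q)
  "bbqhhhq" → prefix "bbqhhh" already present; 1 new (q)
  "bbqhbq" → prefix "bbqhbq" already present; 0 new (none)
  "bbqhq" → prefix "bbqh" already present; 1 new (q)
  "bbqhbbh" → prefix "bbqhbb" already present; 1 new (h)
  "bbqhhh" → prefix "bbqhhh" already present; 0 new (none)
Total nodes = 9 + 1 + 3 + 3 + 5 + 3 + 3 + 1 + 0 + 1 + 1 + 0 = 30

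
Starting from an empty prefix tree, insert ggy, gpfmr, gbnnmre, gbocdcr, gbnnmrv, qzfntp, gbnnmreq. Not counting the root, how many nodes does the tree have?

26

Count nodes per top-level branch (shared prefixes stored once):
  'g'-branch (gbnnmre, gbnnmreq, gbnnmrv, gbocdcr, ggy, gpfmr): 20 nodes
  'q'-branch (qzfntp): 6 nodes
Sum: 26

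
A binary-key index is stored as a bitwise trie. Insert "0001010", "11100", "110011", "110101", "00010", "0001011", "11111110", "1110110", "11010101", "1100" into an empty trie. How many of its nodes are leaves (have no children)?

7

A leaf is a node with no children — equivalently, the end of a word that is not a proper prefix of any other stored word.
Those words: "0001010", "0001011", "110011", "11010101", "11100", "1110110", "11111110"
Leaf count: 7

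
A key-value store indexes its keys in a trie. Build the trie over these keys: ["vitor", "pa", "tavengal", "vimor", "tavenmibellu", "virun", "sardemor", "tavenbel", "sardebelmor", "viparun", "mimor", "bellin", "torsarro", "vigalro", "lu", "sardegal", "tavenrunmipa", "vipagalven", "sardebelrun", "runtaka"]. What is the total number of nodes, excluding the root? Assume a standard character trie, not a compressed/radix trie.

Trace insertions, counting only characters that open a new branch:
  "vitor" → 5 new (v, i, t, o, r)
  "pa" → 2 new (p, a)
  "tavengal" → 8 new (t, a, v, e, n, g, a, l)
  "vimor" → prefix "vi" already present; 3 new (m, o, r)
  "tavenmibellu" → prefix "taven" already present; 7 new (m, i, b, e, l, l, u)
  "virun" → prefix "vi" already present; 3 new (r, u, n)
  "sardemor" → 8 new (s, a, r, d, e, m, o, r)
  "tavenbel" → prefix "taven" already present; 3 new (b, e, l)
  "sardebelmor" → prefix "sarde" already present; 6 new (b, e, l, m, o, r)
  "viparun" → prefix "vi" already present; 5 new (p, a, r, u, n)
  "mimor" → 5 new (m, i, m, o, r)
  "bellin" → 6 new (b, e, l, l, i, n)
  "torsarro" → prefix "t" already present; 7 new (o, r, s, a, r, r, o)
  "vigalro" → prefix "vi" already present; 5 new (g, a, l, r, o)
  "lu" → 2 new (l, u)
  "sardegal" → prefix "sarde" already present; 3 new (g, a, l)
  "tavenrunmipa" → prefix "taven" already present; 7 new (r, u, n, m, i, p, a)
  "vipagalven" → prefix "vipa" already present; 6 new (g, a, l, v, e, n)
  "sardebelrun" → prefix "sardebel" already present; 3 new (r, u, n)
  "runtaka" → 7 new (r, u, n, t, a, k, a)
Total nodes = 5 + 2 + 8 + 3 + 7 + 3 + 8 + 3 + 6 + 5 + 5 + 6 + 7 + 5 + 2 + 3 + 7 + 6 + 3 + 7 = 101

101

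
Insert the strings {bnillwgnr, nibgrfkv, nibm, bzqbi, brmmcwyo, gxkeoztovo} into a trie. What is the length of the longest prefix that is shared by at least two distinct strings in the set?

Equivalently: take the maximum, over all pairs, of their longest common prefix length.
e.g. "nibgrfkv" and "nibm" share the prefix "nib" of length 3; no pair shares a longer one.
Longest shared-prefix length: 3

3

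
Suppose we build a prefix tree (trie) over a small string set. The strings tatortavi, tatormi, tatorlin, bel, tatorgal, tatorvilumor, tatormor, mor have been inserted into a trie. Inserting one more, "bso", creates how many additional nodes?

2

Walking "bso" from the root, the first 1 characters ("b") follow existing edges; "s" is the first miss.
Each of the 2 remaining characters creates one node.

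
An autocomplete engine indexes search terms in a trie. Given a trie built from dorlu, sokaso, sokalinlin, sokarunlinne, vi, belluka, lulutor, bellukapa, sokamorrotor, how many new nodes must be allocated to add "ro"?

2

Nothing in the trie begins with "r"; the whole of "ro" is new.
2 − 0 = 2 new nodes.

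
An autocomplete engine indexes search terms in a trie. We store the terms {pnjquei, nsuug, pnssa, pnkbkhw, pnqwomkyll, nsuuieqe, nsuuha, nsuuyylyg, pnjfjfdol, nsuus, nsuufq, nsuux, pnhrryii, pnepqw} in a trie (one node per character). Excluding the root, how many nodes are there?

59

For each word, the new-node count is its length minus the longest prefix already in the trie:
  "pnjquei" → 7 new (p, n, j, q, u, e, i)
  "nsuug" → 5 new (n, s, u, u, g)
  "pnssa" → prefix "pn" already present; 3 new (s, s, a)
  "pnkbkhw" → prefix "pn" already present; 5 new (k, b, k, h, w)
  "pnqwomkyll" → prefix "pn" already present; 8 new (q, w, o, m, k, y, l, l)
  "nsuuieqe" → prefix "nsuu" already present; 4 new (i, e, q, e)
  "nsuuha" → prefix "nsuu" already present; 2 new (h, a)
  "nsuuyylyg" → prefix "nsuu" already present; 5 new (y, y, l, y, g)
  "pnjfjfdol" → prefix "pnj" already present; 6 new (f, j, f, d, o, l)
  "nsuus" → prefix "nsuu" already present; 1 new (s)
  "nsuufq" → prefix "nsuu" already present; 2 new (f, q)
  "nsuux" → prefix "nsuu" already present; 1 new (x)
  "pnhrryii" → prefix "pn" already present; 6 new (h, r, r, y, i, i)
  "pnepqw" → prefix "pn" already present; 4 new (e, p, q, w)
Total nodes = 7 + 5 + 3 + 5 + 8 + 4 + 2 + 5 + 6 + 1 + 2 + 1 + 6 + 4 = 59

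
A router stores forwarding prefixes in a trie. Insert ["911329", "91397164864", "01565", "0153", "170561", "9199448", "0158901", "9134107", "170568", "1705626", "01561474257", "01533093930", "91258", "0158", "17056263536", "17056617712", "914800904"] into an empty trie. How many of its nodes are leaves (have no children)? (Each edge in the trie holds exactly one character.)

Leaves are exactly the stored words that no other stored word extends.
Those words: "01533093930", "01561474257", "01565", "0158901", "170561", "17056263536", "17056617712", "170568", "911329", "91258", "9134107", "91397164864", "914800904", "9199448"
Leaf count: 14

14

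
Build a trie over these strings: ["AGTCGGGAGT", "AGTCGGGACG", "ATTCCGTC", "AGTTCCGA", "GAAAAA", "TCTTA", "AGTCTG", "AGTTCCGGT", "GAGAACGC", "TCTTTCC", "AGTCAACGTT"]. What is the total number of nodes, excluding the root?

54

For each word, the new-node count is its length minus the longest prefix already in the trie:
  "AGTCGGGAGT" → 10 new (A, G, T, C, G, G, G, A, G, T)
  "AGTCGGGACG" → prefix "AGTCGGGA" already present; 2 new (C, G)
  "ATTCCGTC" → prefix "A" already present; 7 new (T, T, C, C, G, T, C)
  "AGTTCCGA" → prefix "AGT" already present; 5 new (T, C, C, G, A)
  "GAAAAA" → 6 new (G, A, A, A, A, A)
  "TCTTA" → 5 new (T, C, T, T, A)
  "AGTCTG" → prefix "AGTC" already present; 2 new (T, G)
  "AGTTCCGGT" → prefix "AGTTCCG" already present; 2 new (G, T)
  "GAGAACGC" → prefix "GA" already present; 6 new (G, A, A, C, G, C)
  "TCTTTCC" → prefix "TCTT" already present; 3 new (T, C, C)
  "AGTCAACGTT" → prefix "AGTC" already present; 6 new (A, A, C, G, T, T)
Total nodes = 10 + 2 + 7 + 5 + 6 + 5 + 2 + 2 + 6 + 3 + 6 = 54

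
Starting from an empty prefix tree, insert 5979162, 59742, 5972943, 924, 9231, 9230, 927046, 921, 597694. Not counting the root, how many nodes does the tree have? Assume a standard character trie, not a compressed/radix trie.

27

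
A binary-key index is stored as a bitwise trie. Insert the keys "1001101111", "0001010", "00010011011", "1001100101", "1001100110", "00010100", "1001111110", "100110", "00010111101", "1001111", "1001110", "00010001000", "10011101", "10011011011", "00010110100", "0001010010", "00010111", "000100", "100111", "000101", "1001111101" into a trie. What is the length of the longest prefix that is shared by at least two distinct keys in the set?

Equivalently: take the maximum, over all pairs, of their longest common prefix length.
"00010100" and "0001010010" agree on "00010100" (8 characters) before diverging; nothing deeper is shared.
Longest shared-prefix length: 8

8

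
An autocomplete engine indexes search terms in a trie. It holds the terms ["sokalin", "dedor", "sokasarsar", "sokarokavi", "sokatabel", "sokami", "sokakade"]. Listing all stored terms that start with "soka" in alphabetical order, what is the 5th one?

sokasarsar

Filter for "soka…" and sort: "sokakade", "sokalin", "sokami", "sokarokavi", "sokasarsar", "sokatabel"
The 5th is sokasarsar.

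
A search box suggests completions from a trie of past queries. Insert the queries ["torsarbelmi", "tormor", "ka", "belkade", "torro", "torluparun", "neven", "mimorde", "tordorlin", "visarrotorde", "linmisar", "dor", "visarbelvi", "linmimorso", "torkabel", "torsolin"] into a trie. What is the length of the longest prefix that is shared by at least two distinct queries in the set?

The deepest shared node is where two words last agree before diverging.
"linmimorso" and "linmisar" agree on "linmi" (5 characters) before diverging; nothing deeper is shared.
Longest shared-prefix length: 5

5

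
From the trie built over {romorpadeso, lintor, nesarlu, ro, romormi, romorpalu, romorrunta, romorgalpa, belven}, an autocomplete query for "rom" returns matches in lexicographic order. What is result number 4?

romorpalu

Words with prefix "rom", in lexicographic order: "romorgalpa", "romormi", "romorpadeso", "romorpalu", "romorrunta"
The 4th is romorpalu.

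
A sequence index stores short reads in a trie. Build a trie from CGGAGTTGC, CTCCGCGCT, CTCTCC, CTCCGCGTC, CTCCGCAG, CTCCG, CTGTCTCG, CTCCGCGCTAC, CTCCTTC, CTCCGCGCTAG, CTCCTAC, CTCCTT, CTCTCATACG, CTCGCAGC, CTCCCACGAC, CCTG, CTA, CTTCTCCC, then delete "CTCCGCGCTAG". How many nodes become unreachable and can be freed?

1

A node on "CTCCGCGCTAG"'s path can go only if nothing else ends at it or branches off below it.
The suffix "G" (1 node) is used only by "CTCCGCGCTAG"; the node for "CTCCGCGCTA" still has the child "C", so pruning stops there.
Nodes removed: 1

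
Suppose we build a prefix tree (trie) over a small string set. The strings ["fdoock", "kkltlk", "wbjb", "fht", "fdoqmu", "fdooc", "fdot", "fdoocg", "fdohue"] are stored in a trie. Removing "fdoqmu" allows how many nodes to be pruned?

3

After clearing the end-marker at "fdoqmu", prune upward until reaching a node still needed by another word.
The suffix "qmu" (3 nodes) is used only by "fdoqmu"; the node for "fdo" still has the child "o", so pruning stops there.
Nodes removed: 3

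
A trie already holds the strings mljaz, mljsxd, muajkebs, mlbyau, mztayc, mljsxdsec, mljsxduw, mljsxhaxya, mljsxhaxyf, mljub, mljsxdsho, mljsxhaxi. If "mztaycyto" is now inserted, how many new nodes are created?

3

The longest prefix of "mztaycyto" already in the trie is "mztayc" (length 6).
So 9 − 6 = 3 new nodes.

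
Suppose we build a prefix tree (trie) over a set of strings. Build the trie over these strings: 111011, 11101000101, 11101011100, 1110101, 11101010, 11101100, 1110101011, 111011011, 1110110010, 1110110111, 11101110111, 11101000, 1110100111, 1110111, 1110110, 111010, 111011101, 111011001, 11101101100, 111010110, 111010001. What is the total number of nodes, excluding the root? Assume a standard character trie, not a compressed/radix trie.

Count nodes per top-level branch (shared prefixes stored once):
  '1'-branch (111010, 11101000, 111010001, 11101000101, 1110100111, 1110101, 11101010, 1110101011, 111010110, 11101011100, 111011, 1110110, 11101100, 111011001, 1110110010, 111011011, 11101101100, 1110110111, 1110111, 111011101, 11101110111): 38 nodes
Sum: 38

38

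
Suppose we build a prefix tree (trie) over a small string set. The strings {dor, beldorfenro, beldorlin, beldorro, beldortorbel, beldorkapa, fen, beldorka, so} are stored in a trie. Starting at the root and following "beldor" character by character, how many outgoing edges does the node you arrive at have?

5

Follow the path "beldor" to its node, then look at its outgoing edges.
Characters that immediately follow "beldor" among the stored strings: {f, k, l, r, t}.
That node has 5 child edges.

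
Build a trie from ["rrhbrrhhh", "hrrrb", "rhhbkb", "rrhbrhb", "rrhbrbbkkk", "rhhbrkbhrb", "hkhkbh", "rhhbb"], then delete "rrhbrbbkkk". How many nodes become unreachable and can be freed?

A node on "rrhbrbbkkk"'s path can go only if nothing else ends at it or branches off below it.
The suffix "bbkkk" (5 nodes) is used only by "rrhbrbbkkk"; the node for "rrhbr" still has the child "r", so pruning stops there.
Nodes removed: 5

5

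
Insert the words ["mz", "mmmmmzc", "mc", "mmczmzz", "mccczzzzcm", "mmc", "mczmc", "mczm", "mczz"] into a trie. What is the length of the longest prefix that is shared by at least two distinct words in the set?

The deepest shared node is where two words last agree before diverging.
e.g. "mczm" and "mczmc" share the prefix "mczm" of length 4; no pair shares a longer one.
Longest shared-prefix length: 4

4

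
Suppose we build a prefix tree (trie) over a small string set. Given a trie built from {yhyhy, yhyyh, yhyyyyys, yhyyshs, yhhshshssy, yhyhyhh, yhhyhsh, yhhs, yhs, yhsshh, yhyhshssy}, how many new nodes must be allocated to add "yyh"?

"y" is already a path in the trie; the remaining "yh" must be added.
So 3 − 1 = 2 new nodes.

2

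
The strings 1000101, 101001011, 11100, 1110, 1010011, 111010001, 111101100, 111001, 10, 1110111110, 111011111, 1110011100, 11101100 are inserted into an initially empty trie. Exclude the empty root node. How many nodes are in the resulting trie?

42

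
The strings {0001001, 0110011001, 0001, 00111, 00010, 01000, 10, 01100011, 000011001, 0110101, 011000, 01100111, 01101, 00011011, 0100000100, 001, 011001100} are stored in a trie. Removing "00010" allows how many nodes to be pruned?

A node on "00010"'s path can go only if nothing else ends at it or branches off below it.
Every node on "00010" is still needed (e.g. by "0001001"), so nothing is freed.
Nodes removed: 0

0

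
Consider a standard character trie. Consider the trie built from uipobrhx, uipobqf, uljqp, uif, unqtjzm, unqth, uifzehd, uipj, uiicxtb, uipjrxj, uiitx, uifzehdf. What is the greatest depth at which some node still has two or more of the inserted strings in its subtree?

Look for the deepest trie node that still has at least two words in its subtree.
"uifzehd" and "uifzehdf" agree on "uifzehd" (7 characters) before diverging; nothing deeper is shared.
Longest shared-prefix length: 7

7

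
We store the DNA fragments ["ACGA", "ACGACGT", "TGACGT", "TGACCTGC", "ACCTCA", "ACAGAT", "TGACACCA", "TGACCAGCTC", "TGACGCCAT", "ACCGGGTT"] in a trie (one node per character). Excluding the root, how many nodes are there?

43

Insert word by word; a character creates a node only if that edge doesn't already exist:
  "ACGA" → 4 new (A, C, G, A)
  "ACGACGT" → prefix "ACGA" already present; 3 new (C, G, T)
  "TGACGT" → 6 new (T, G, A, C, G, T)
  "TGACCTGC" → prefix "TGAC" already present; 4 new (C, T, G, C)
  "ACCTCA" → prefix "AC" already present; 4 new (C, T, C, A)
  "ACAGAT" → prefix "AC" already present; 4 new (A, G, A, T)
  "TGACACCA" → prefix "TGAC" already present; 4 new (A, C, C, A)
  "TGACCAGCTC" → prefix "TGACC" already present; 5 new (A, G, C, T, C)
  "TGACGCCAT" → prefix "TGACG" already present; 4 new (C, C, A, T)
  "ACCGGGTT" → prefix "ACC" already present; 5 new (G, G, G, T, T)
Total nodes = 4 + 3 + 6 + 4 + 4 + 4 + 4 + 5 + 4 + 5 = 43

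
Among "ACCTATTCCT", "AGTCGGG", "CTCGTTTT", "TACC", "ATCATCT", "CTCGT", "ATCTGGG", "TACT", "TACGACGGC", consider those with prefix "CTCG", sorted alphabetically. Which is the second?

CTCGTTTT

Words with prefix "CTCG", in lexicographic order: "CTCGT", "CTCGTTTT"
Position 2: CTCGTTTT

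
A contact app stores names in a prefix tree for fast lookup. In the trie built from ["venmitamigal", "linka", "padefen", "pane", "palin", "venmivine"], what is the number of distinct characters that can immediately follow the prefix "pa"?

The children of the "pa" node are the distinct next characters among strings starting with "pa".
Characters that immediately follow "pa" among the stored strings: {d, l, n}.
That node has 3 child edges.

3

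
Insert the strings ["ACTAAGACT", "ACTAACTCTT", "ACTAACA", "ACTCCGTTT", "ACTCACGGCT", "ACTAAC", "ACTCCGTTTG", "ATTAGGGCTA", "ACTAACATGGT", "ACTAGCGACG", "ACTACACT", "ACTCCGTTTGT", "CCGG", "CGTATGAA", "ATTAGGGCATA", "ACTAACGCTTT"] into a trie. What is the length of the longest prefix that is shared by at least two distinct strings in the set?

The deepest shared node is where two words last agree before diverging.
e.g. "ACTCCGTTTG" and "ACTCCGTTTGT" share the prefix "ACTCCGTTTG" of length 10; no pair shares a longer one.
Longest shared-prefix length: 10

10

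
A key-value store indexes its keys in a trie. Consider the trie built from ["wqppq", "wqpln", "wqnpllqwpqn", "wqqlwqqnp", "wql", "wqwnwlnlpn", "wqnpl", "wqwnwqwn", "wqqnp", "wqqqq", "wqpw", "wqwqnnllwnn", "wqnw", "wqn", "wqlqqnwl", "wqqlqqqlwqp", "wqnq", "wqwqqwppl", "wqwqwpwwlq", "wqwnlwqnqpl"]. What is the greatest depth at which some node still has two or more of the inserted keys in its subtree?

5

Equivalently: take the maximum, over all pairs, of their longest common prefix length.
e.g. "wqnpl" and "wqnpllqwpqn" share the prefix "wqnpl" of length 5; no pair shares a longer one.
Longest shared-prefix length: 5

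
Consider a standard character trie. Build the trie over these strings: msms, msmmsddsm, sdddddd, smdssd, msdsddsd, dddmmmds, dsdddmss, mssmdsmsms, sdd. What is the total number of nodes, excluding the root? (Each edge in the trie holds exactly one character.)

For each word, the new-node count is its length minus the longest prefix already in the trie:
  "msms" → 4 new (m, s, m, s)
  "msmmsddsm" → prefix "msm" already present; 6 new (m, s, d, d, s, m)
  "sdddddd" → 7 new (s, d, d, d, d, d, d)
  "smdssd" → prefix "s" already present; 5 new (m, d, s, s, d)
  "msdsddsd" → prefix "ms" already present; 6 new (d, s, d, d, s, d)
  "dddmmmds" → 8 new (d, d, d, m, m, m, d, s)
  "dsdddmss" → prefix "d" already present; 7 new (s, d, d, d, m, s, s)
  "mssmdsmsms" → prefix "ms" already present; 8 new (s, m, d, s, m, s, m, s)
  "sdd" → prefix "sdd" already present; 0 new (none)
Total nodes = 4 + 6 + 7 + 5 + 6 + 8 + 7 + 8 + 0 = 51

51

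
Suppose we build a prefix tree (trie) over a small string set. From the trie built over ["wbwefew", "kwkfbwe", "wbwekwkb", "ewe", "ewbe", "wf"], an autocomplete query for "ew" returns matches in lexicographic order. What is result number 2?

ewe

Filter for "ew…" and sort: "ewbe", "ewe"
Position 2: ewe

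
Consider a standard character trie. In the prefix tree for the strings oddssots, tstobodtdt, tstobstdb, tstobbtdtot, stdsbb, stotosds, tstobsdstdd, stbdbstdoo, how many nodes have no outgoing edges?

8

Leaves are exactly the stored words that no other stored word extends.
Those words: "oddssots", "stbdbstdoo", "stdsbb", "stotosds", "tstobbtdtot", "tstobodtdt", "tstobsdstdd", "tstobstdb"
Leaf count: 8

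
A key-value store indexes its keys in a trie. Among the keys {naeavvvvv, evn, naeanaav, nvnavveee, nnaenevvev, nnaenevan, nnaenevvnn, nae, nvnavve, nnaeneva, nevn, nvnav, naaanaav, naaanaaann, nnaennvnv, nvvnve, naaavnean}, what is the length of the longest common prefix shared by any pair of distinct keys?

8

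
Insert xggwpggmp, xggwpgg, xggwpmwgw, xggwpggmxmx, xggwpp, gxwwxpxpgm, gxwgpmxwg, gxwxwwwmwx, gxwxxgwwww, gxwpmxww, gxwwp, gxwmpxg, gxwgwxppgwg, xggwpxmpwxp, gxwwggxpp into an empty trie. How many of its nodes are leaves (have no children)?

A leaf is a node with no children — equivalently, the end of a word that is not a proper prefix of any other stored word.
Those words: "gxwgpmxwg", "gxwgwxppgwg", "gxwmpxg", "gxwpmxww", "gxwwggxpp", "gxwwp", "gxwwxpxpgm", "gxwxwwwmwx", "gxwxxgwwww", "xggwpggmp", "xggwpggmxmx", "xggwpmwgw", "xggwpp", "xggwpxmpwxp"
Leaf count: 14

14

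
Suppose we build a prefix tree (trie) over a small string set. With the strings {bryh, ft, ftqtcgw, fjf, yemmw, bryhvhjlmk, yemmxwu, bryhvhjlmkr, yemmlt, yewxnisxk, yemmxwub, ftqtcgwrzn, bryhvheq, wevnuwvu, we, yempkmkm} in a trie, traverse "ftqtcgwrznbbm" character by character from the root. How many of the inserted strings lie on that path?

Walk "ftqtcgwrznbbm" from the root; an end-of-word marker is hit whenever a stored word is a prefix of "ftqtcgwrznbbm".
Prefixes of the query that are stored words: "ft", "ftqtcgw", "ftqtcgwrzn"
Count: 3

3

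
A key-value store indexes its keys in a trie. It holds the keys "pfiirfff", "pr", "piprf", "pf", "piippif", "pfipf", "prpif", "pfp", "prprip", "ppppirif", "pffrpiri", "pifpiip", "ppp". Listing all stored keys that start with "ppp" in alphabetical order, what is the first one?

ppp

Filter for "ppp…" and sort: "ppp", "ppppirif"
The 1st is ppp.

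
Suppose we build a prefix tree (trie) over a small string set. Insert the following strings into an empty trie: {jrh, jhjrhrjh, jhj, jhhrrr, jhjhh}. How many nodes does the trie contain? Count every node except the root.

16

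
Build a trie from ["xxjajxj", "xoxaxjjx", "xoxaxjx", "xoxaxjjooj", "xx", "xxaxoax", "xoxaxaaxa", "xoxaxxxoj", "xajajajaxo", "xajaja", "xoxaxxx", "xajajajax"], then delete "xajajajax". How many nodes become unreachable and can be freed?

A node on "xajajajax"'s path can go only if nothing else ends at it or branches off below it.
Every node on "xajajajax" is still needed (e.g. by "xajajajaxo"), so nothing is freed.
Nodes removed: 0

0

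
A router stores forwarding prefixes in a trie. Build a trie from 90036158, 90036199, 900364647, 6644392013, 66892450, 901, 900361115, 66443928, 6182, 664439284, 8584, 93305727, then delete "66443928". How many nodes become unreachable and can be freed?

0

After clearing the end-marker at "66443928", prune upward until reaching a node still needed by another word.
Every node on "66443928" is still needed (e.g. by "664439284"), so nothing is freed.
Nodes removed: 0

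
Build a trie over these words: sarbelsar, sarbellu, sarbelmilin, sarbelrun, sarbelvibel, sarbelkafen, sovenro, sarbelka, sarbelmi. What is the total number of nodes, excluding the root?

35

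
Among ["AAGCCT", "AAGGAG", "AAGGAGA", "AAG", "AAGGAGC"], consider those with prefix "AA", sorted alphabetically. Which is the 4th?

AAGGAGA

Filter for "AA…" and sort: "AAG", "AAGCCT", "AAGGAG", "AAGGAGA", "AAGGAGC"
Position 4: AAGGAGA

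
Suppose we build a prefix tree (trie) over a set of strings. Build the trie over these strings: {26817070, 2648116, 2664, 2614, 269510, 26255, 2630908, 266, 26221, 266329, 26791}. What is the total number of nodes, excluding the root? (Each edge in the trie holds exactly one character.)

Insert word by word; a character creates a node only if that edge doesn't already exist:
  "26817070" → 8 new (2, 6, 8, 1, 7, 0, 7, 0)
  "2648116" → prefix "26" already present; 5 new (4, 8, 1, 1, 6)
  "2664" → prefix "26" already present; 2 new (6, 4)
  "2614" → prefix "26" already present; 2 new (1, 4)
  "269510" → prefix "26" already present; 4 new (9, 5, 1, 0)
  "26255" → prefix "26" already present; 3 new (2, 5, 5)
  "2630908" → prefix "26" already present; 5 new (3, 0, 9, 0, 8)
  "266" → prefix "266" already present; 0 new (none)
  "26221" → prefix "262" already present; 2 new (2, 1)
  "266329" → prefix "266" already present; 3 new (3, 2, 9)
  "26791" → prefix "26" already present; 3 new (7, 9, 1)
Total nodes = 8 + 5 + 2 + 2 + 4 + 3 + 5 + 0 + 2 + 3 + 3 = 37

37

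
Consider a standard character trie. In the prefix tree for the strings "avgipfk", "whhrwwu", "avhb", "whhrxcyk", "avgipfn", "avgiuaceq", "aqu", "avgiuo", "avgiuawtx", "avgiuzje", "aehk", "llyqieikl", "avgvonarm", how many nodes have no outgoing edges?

Leaves are exactly the stored words that no other stored word extends.
Those words: "aehk", "aqu", "avgipfk", "avgipfn", "avgiuaceq", "avgiuawtx", "avgiuo", "avgiuzje", "avgvonarm", "avhb", "llyqieikl", "whhrwwu", "whhrxcyk"
Leaf count: 13

13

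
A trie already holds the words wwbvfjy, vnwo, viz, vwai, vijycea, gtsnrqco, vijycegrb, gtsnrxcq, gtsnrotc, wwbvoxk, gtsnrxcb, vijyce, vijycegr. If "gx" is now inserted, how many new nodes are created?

Walking "gx" from the root, the first 1 characters ("g") follow existing edges; "x" is the first miss.
New nodes needed: |"gx"| − 1 = 2 − 1 = 1.

1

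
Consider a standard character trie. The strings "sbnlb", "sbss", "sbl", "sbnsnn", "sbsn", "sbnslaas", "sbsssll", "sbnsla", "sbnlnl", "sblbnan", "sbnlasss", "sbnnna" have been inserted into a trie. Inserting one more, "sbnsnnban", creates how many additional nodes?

The longest prefix of "sbnsnnban" already in the trie is "sbnsnn" (length 6).
So 9 − 6 = 3 new nodes.

3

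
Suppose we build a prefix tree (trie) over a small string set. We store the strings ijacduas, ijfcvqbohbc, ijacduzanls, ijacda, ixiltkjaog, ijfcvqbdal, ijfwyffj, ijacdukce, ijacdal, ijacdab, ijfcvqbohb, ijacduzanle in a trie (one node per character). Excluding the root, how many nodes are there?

46

Trace insertions, counting only characters that open a new branch:
  "ijacduas" → 8 new (i, j, a, c, d, u, a, s)
  "ijfcvqbohbc" → prefix "ij" already present; 9 new (f, c, v, q, b, o, h, b, c)
  "ijacduzanls" → prefix "ijacdu" already present; 5 new (z, a, n, l, s)
  "ijacda" → prefix "ijacd" already present; 1 new (a)
  "ixiltkjaog" → prefix "i" already present; 9 new (x, i, l, t, k, j, a, o, g)
  "ijfcvqbdal" → prefix "ijfcvqb" already present; 3 new (d, a, l)
  "ijfwyffj" → prefix "ijf" already present; 5 new (w, y, f, f, j)
  "ijacdukce" → prefix "ijacdu" already present; 3 new (k, c, e)
  "ijacdal" → prefix "ijacda" already present; 1 new (l)
  "ijacdab" → prefix "ijacda" already present; 1 new (b)
  "ijfcvqbohb" → prefix "ijfcvqbohb" already present; 0 new (none)
  "ijacduzanle" → prefix "ijacduzanl" already present; 1 new (e)
Total nodes = 8 + 9 + 5 + 1 + 9 + 3 + 5 + 3 + 1 + 1 + 0 + 1 = 46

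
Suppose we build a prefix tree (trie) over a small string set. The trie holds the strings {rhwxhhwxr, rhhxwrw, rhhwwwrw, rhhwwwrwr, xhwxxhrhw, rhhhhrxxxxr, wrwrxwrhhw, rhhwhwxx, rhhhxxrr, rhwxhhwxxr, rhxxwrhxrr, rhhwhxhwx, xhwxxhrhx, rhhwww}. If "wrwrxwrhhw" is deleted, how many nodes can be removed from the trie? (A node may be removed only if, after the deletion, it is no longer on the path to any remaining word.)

10

After clearing the end-marker at "wrwrxwrhhw", prune upward until reaching a node still needed by another word.
No other word shares any prefix with "wrwrxwrhhw", so all 10 of its nodes go.
Nodes removed: 10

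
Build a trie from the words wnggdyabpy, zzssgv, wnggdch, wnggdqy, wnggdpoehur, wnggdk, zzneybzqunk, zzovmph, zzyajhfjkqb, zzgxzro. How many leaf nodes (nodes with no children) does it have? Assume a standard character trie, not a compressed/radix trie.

Leaves are exactly the stored words that no other stored word extends.
Those words: "wnggdch", "wnggdk", "wnggdpoehur", "wnggdqy", "wnggdyabpy", "zzgxzro", "zzneybzqunk", "zzovmph", "zzssgv", "zzyajhfjkqb"
Leaf count: 10

10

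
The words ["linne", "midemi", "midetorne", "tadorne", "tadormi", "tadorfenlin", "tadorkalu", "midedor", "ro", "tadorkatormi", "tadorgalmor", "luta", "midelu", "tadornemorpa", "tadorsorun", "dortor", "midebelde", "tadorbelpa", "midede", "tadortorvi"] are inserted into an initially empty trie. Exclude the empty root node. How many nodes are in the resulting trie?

Trace insertions, counting only characters that open a new branch:
  "linne" → 5 new (l, i, n, n, e)
  "midemi" → 6 new (m, i, d, e, m, i)
  "midetorne" → prefix "mide" already present; 5 new (t, o, r, n, e)
  "tadorne" → 7 new (t, a, d, o, r, n, e)
  "tadormi" → prefix "tador" already present; 2 new (m, i)
  "tadorfenlin" → prefix "tador" already present; 6 new (f, e, n, l, i, n)
  "tadorkalu" → prefix "tador" already present; 4 new (k, a, l, u)
  "midedor" → prefix "mide" already present; 3 new (d, o, r)
  "ro" → 2 new (r, o)
  "tadorkatormi" → prefix "tadorka" already present; 5 new (t, o, r, m, i)
  "tadorgalmor" → prefix "tador" already present; 6 new (g, a, l, m, o, r)
  "luta" → prefix "l" already present; 3 new (u, t, a)
  "midelu" → prefix "mide" already present; 2 new (l, u)
  "tadornemorpa" → prefix "tadorne" already present; 5 new (m, o, r, p, a)
  "tadorsorun" → prefix "tador" already present; 5 new (s, o, r, u, n)
  "dortor" → 6 new (d, o, r, t, o, r)
  "midebelde" → prefix "mide" already present; 5 new (b, e, l, d, e)
  "tadorbelpa" → prefix "tador" already present; 5 new (b, e, l, p, a)
  "midede" → prefix "mided" already present; 1 new (e)
  "tadortorvi" → prefix "tador" already present; 5 new (t, o, r, v, i)
Total nodes = 5 + 6 + 5 + 7 + 2 + 6 + 4 + 3 + 2 + 5 + 6 + 3 + 2 + 5 + 5 + 6 + 5 + 5 + 1 + 5 = 88

88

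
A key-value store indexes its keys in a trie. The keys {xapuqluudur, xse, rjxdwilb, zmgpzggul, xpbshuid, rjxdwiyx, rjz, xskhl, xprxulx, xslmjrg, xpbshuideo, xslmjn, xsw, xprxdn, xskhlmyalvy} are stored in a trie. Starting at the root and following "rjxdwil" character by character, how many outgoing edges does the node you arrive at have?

The children of the "rjxdwil" node are the distinct next characters among strings starting with "rjxdwil".
Distinct next characters after "rjxdwil": b.
That node has 1 child edge.

1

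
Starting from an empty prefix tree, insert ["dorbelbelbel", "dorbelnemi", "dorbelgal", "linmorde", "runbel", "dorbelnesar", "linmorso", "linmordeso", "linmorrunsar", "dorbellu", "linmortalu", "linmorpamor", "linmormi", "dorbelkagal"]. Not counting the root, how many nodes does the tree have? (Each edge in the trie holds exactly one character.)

For each word, the new-node count is its length minus the longest prefix already in the trie:
  "dorbelbelbel" → 12 new (d, o, r, b, e, l, b, e, l, b, e, l)
  "dorbelnemi" → prefix "dorbel" already present; 4 new (n, e, m, i)
  "dorbelgal" → prefix "dorbel" already present; 3 new (g, a, l)
  "linmorde" → 8 new (l, i, n, m, o, r, d, e)
  "runbel" → 6 new (r, u, n, b, e, l)
  "dorbelnesar" → prefix "dorbelne" already present; 3 new (s, a, r)
  "linmorso" → prefix "linmor" already present; 2 new (s, o)
  "linmordeso" → prefix "linmorde" already present; 2 new (s, o)
  "linmorrunsar" → prefix "linmor" already present; 6 new (r, u, n, s, a, r)
  "dorbellu" → prefix "dorbel" already present; 2 new (l, u)
  "linmortalu" → prefix "linmor" already present; 4 new (t, a, l, u)
  "linmorpamor" → prefix "linmor" already present; 5 new (p, a, m, o, r)
  "linmormi" → prefix "linmor" already present; 2 new (m, i)
  "dorbelkagal" → prefix "dorbel" already present; 5 new (k, a, g, a, l)
Total nodes = 12 + 4 + 3 + 8 + 6 + 3 + 2 + 2 + 6 + 2 + 4 + 5 + 2 + 5 = 64

64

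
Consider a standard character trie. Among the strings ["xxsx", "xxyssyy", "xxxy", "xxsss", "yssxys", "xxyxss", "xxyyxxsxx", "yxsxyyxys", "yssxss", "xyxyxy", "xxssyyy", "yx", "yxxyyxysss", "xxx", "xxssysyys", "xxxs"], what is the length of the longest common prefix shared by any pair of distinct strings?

5

The deepest shared node is where two words last agree before diverging.
e.g. "xxssysyys" and "xxssyyy" share the prefix "xxssy" of length 5; no pair shares a longer one.
Longest shared-prefix length: 5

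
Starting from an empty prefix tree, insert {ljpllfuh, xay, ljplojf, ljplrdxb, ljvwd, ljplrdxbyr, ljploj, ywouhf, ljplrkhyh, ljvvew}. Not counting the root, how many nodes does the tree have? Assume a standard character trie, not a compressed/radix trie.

Trace insertions, counting only characters that open a new branch:
  "ljpllfuh" → 8 new (l, j, p, l, l, f, u, h)
  "xay" → 3 new (x, a, y)
  "ljplojf" → prefix "ljpl" already present; 3 new (o, j, f)
  "ljplrdxb" → prefix "ljpl" already present; 4 new (r, d, x, b)
  "ljvwd" → prefix "lj" already present; 3 new (v, w, d)
  "ljplrdxbyr" → prefix "ljplrdxb" already present; 2 new (y, r)
  "ljploj" → prefix "ljploj" already present; 0 new (none)
  "ywouhf" → 6 new (y, w, o, u, h, f)
  "ljplrkhyh" → prefix "ljplr" already present; 4 new (k, h, y, h)
  "ljvvew" → prefix "ljv" already present; 3 new (v, e, w)
Total nodes = 8 + 3 + 3 + 4 + 3 + 2 + 0 + 6 + 4 + 3 = 36

36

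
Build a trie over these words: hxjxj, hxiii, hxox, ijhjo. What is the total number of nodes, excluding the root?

Insert word by word; a character creates a node only if that edge doesn't already exist:
  "hxjxj" → 5 new (h, x, j, x, j)
  "hxiii" → prefix "hx" already present; 3 new (i, i, i)
  "hxox" → prefix "hx" already present; 2 new (o, x)
  "ijhjo" → 5 new (i, j, h, j, o)
Total nodes = 5 + 3 + 2 + 5 = 15

15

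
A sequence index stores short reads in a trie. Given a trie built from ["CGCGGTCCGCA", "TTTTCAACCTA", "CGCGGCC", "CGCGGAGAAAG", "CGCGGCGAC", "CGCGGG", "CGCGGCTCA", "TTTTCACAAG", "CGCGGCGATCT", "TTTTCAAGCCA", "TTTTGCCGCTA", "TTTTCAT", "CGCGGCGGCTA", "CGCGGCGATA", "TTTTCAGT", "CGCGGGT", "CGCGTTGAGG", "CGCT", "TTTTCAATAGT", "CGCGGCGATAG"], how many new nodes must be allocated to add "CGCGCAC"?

3

Walking "CGCGCAC" from the root, the first 4 characters ("CGCG") follow existing edges; "C" is the first miss.
New nodes needed: |"CGCGCAC"| − 4 = 7 − 4 = 3.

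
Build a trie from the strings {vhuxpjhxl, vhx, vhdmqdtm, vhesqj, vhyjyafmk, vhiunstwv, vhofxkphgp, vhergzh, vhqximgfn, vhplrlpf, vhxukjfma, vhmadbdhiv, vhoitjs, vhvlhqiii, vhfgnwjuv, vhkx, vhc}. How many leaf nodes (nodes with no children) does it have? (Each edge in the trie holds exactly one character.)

Leaves are exactly the stored words that no other stored word extends.
Those words: "vhc", "vhdmqdtm", "vhergzh", "vhesqj", "vhfgnwjuv", "vhiunstwv", "vhkx", "vhmadbdhiv", "vhofxkphgp", "vhoitjs", "vhplrlpf", "vhqximgfn", "vhuxpjhxl", "vhvlhqiii", "vhxukjfma", "vhyjyafmk"
Leaf count: 16

16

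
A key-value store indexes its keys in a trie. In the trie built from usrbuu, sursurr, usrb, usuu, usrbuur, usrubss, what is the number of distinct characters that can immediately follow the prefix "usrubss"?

0

Walk "usrubss" from the root, arriving at one node.
No stored string extends past "usrubss".
That node has 0 child edges.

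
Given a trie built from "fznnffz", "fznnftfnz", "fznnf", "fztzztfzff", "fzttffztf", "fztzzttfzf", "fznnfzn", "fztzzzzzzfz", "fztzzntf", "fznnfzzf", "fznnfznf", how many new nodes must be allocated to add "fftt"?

"f" is already a path in the trie; the remaining "ftt" must be added.
New nodes needed: |"fftt"| − 1 = 4 − 1 = 3.

3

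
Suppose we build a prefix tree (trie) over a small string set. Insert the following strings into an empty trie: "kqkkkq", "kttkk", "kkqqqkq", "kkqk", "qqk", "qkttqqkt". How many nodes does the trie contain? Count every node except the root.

Trace insertions, counting only characters that open a new branch:
  "kqkkkq" → 6 new (k, q, k, k, k, q)
  "kttkk" → prefix "k" already present; 4 new (t, t, k, k)
  "kkqqqkq" → prefix "k" already present; 6 new (k, q, q, q, k, q)
  "kkqk" → prefix "kkq" already present; 1 new (k)
  "qqk" → 3 new (q, q, k)
  "qkttqqkt" → prefix "q" already present; 7 new (k, t, t, q, q, k, t)
Total nodes = 6 + 4 + 6 + 1 + 3 + 7 = 27

27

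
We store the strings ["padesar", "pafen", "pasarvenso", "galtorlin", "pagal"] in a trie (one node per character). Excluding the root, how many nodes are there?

Insert word by word; a character creates a node only if that edge doesn't already exist:
  "padesar" → 7 new (p, a, d, e, s, a, r)
  "pafen" → prefix "pa" already present; 3 new (f, e, n)
  "pasarvenso" → prefix "pa" already present; 8 new (s, a, r, v, e, n, s, o)
  "galtorlin" → 9 new (g, a, l, t, o, r, l, i, n)
  "pagal" → prefix "pa" already present; 3 new (g, a, l)
Total nodes = 7 + 3 + 8 + 9 + 3 = 30

30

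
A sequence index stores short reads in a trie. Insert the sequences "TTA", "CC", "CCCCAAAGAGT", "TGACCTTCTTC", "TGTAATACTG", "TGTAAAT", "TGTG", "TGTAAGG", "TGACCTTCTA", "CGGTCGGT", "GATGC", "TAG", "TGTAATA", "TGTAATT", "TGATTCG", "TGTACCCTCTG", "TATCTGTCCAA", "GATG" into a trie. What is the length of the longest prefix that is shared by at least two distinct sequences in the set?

9

Look for the deepest trie node that still has at least two words in its subtree.
"TGACCTTCTA" and "TGACCTTCTTC" agree on "TGACCTTCT" (9 characters) before diverging; nothing deeper is shared.
Longest shared-prefix length: 9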